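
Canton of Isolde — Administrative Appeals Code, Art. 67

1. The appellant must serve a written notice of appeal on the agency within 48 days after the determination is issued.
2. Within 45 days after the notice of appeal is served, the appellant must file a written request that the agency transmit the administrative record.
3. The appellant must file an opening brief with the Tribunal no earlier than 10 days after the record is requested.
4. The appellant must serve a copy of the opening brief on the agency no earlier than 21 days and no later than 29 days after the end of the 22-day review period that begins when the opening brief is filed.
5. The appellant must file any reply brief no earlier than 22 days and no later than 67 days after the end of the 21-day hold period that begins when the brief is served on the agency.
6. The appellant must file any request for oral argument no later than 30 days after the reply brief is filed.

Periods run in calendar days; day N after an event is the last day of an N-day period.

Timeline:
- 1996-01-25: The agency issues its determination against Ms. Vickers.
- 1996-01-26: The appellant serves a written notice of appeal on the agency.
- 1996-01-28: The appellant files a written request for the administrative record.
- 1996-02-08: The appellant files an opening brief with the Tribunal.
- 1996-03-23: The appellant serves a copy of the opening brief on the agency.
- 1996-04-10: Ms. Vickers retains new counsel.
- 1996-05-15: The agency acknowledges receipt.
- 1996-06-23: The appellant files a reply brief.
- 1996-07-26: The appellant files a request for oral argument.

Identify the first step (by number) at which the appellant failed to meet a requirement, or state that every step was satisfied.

Step 5

(1) due by 1996-01-25 + 48 days = 1996-03-13; done 1996-01-26 — timely.
(2) due by 1996-01-26 + 45 days = 1996-03-11; completed 1996-01-28, before the deadline.
(3) permitted from 1996-01-28 + 10 days = 1996-02-07 onward; done 1996-02-08, after the minimum wait.
(4) the permitted window runs from 1996-03-01 + 21 = 1996-03-22 to 1996-03-01 + 29 = 1996-03-30; done 1996-03-23 — within the window.
(5) the permitted window runs from 1996-04-13 + 22 = 1996-05-05 to 1996-04-13 + 67 = 1996-06-19; done 1996-06-23 — 4 days after the window closed.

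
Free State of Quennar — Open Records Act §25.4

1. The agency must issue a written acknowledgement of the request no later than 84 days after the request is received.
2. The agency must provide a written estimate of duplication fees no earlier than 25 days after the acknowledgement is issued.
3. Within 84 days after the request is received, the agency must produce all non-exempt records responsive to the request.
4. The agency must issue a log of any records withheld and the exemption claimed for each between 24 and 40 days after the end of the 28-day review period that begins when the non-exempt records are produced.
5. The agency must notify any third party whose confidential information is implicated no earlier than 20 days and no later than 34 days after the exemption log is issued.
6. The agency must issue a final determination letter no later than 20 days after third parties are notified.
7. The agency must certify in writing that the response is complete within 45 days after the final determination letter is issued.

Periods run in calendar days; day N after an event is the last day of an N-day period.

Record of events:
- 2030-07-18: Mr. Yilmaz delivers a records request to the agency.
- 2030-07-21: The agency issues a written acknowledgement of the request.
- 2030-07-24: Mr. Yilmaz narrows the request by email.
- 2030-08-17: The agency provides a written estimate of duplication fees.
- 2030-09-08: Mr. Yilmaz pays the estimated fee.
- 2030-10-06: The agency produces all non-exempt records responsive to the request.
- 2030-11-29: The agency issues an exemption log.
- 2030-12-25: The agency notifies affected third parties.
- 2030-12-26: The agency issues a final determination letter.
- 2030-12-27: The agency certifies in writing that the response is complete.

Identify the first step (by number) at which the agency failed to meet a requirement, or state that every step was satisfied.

(1) due by 2030-07-18 + 84 days = 2030-10-10; done 2030-07-21 — timely.
(2) permitted from 2030-07-21 + 25 days = 2030-08-15 onward; done 2030-08-17, after the minimum wait.
(3) due by 2030-07-18 + 84 days = 2030-10-10; done 2030-10-06 — timely.
(4) the permitted window runs from 2030-11-03 + 24 = 2030-11-27 to 2030-11-03 + 40 = 2030-12-13; 2030-11-29 falls inside that range.
(5) the permitted window runs from 2030-11-29 + 20 = 2030-12-19 to 2030-11-29 + 34 = 2031-01-02; 2030-12-25 falls inside that range.
(6) due by 2030-12-25 + 20 days = 2031-01-14; completed 2030-12-26, before the deadline.
(7) due by 2030-12-26 + 45 days = 2031-02-09; 2030-12-27 is within that limit.

None — every step was satisfied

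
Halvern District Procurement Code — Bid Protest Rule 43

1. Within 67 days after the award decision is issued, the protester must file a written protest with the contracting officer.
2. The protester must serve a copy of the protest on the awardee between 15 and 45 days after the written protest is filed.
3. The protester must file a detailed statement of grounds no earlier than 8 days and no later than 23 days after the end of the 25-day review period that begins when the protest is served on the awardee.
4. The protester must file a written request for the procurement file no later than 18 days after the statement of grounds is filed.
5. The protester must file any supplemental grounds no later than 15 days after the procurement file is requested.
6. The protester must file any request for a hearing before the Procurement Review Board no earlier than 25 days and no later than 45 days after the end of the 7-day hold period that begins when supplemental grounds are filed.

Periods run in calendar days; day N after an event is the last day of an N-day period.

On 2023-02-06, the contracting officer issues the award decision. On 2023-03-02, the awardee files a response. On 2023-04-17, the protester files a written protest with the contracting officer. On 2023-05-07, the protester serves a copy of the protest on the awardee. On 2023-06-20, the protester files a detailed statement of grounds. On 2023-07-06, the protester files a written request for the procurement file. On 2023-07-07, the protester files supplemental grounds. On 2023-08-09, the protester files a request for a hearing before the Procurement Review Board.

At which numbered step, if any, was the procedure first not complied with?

(1) due by 2023-02-06 + 67 days = 2023-04-14; not done until 2023-04-17, 3 days after the deadline.

Step 1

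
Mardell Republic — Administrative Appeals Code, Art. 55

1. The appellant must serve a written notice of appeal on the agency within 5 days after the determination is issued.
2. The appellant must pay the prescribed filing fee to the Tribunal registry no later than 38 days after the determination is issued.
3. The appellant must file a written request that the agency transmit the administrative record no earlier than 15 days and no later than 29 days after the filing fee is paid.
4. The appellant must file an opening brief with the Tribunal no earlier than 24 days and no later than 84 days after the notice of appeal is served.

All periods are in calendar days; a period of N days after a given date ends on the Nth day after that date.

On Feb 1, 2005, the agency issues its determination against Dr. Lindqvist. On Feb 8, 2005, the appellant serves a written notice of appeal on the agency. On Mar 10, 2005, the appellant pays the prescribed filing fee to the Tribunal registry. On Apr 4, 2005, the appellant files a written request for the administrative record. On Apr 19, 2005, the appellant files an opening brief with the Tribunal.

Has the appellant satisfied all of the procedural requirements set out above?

No

(1) due by Feb 1, 2005 + 5 days = Feb 6, 2005; done Feb 8, 2005 — 2 days late.
No need to go further; step 1 was not satisfied.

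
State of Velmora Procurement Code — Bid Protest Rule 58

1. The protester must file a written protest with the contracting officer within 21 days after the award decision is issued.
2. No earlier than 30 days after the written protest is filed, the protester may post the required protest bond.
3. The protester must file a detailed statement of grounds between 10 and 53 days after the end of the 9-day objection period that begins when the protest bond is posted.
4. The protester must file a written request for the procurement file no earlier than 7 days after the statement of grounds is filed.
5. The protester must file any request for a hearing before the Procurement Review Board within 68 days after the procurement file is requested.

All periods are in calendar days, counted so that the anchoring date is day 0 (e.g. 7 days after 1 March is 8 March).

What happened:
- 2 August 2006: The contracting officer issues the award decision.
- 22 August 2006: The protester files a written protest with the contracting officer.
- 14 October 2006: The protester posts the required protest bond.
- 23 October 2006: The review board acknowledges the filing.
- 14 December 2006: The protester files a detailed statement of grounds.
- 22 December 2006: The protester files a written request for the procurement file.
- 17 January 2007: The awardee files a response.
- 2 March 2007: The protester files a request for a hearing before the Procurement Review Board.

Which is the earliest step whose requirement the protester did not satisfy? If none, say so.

Step 5

(1) due by 2 August 2006 + 21 days = 23 August 2006; done 22 August 2006 — timely.
(2) permitted from 22 August 2006 + 30 days = 21 September 2006 onward; 14 October 2006 is on or after that date.
(3) the permitted window runs from 23 October 2006 + 10 = 2 November 2006 to 23 October 2006 + 53 = 15 December 2006; 14 December 2006 falls inside that range.
(4) permitted from 14 December 2006 + 7 days = 21 December 2006 onward; 22 December 2006 is on or after that date.
(5) due by 22 December 2006 + 68 days = 28 February 2007; done 2 March 2007 — 2 days late.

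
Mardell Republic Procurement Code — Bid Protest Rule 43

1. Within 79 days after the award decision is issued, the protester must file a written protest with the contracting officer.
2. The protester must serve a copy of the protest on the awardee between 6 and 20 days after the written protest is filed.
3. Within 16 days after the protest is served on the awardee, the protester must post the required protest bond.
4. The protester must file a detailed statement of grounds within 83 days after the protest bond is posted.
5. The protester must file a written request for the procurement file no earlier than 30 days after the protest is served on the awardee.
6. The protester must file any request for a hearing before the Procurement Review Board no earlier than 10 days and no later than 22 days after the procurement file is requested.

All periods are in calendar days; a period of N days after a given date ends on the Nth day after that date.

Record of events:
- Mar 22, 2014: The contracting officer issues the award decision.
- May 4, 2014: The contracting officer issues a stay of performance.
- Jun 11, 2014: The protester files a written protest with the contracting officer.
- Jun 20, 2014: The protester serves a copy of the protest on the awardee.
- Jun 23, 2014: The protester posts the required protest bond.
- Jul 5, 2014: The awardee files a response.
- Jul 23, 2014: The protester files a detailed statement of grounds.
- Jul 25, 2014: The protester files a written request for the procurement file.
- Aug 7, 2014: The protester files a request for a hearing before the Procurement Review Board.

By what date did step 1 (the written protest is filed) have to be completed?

Jun 9, 2014

Step 1 runs from Mar 22, 2014, when the award decision is issued. 79 days after Mar 22, 2014 is Jun 9, 2014.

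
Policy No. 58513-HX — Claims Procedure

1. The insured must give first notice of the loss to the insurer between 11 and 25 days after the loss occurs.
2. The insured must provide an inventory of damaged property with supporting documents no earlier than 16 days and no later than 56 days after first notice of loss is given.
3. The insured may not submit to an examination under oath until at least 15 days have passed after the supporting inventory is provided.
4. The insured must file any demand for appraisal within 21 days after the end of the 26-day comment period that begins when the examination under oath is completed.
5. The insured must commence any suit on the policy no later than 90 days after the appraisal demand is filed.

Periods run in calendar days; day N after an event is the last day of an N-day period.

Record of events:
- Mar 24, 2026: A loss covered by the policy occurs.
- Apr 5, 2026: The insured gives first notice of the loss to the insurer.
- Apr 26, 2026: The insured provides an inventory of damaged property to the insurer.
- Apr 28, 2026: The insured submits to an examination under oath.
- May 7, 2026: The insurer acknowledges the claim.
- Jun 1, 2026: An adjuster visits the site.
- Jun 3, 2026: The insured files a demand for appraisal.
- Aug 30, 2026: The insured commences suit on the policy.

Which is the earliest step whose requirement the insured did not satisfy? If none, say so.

(1) the permitted window runs from Mar 24, 2026 + 11 = Apr 4, 2026 to Mar 24, 2026 + 25 = Apr 18, 2026; done Apr 5, 2026 — within the window.
(2) the permitted window runs from Apr 5, 2026 + 16 = Apr 21, 2026 to Apr 5, 2026 + 56 = May 31, 2026; done Apr 26, 2026, which is between those dates.
(3) permitted from Apr 26, 2026 + 15 days = May 11, 2026 onward; acted on Apr 28, 2026, 13 days prematurely.
No need to go further; step 3 was not satisfied.

Step 3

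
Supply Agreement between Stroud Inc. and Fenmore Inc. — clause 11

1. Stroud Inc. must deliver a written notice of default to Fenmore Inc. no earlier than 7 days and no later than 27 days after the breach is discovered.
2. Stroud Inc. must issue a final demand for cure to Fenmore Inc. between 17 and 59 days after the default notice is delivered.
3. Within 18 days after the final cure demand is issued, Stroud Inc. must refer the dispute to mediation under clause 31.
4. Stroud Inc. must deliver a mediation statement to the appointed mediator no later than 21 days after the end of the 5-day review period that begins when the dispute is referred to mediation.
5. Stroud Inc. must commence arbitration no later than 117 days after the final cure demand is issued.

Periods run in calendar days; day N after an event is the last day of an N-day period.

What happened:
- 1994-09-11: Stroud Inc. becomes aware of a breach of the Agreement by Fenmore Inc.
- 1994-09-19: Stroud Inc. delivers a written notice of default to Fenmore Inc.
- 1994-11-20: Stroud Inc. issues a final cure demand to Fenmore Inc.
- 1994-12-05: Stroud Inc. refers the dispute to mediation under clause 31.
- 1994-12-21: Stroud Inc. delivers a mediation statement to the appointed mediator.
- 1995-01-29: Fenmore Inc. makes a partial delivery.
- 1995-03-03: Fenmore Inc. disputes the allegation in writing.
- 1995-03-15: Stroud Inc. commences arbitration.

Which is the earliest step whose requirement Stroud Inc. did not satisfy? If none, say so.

Step 1: the window is 7–27 days after 1994-09-11 (when the breach is discovered), so 1994-09-18 through 1994-10-08; done 1994-09-19, which is between those dates.
Step 2: the window is 17–59 days after 1994-09-19 (when the default notice is delivered), so 1994-10-06 through 1994-11-17; done 1994-11-20 — 3 days after the window closed.

Step 2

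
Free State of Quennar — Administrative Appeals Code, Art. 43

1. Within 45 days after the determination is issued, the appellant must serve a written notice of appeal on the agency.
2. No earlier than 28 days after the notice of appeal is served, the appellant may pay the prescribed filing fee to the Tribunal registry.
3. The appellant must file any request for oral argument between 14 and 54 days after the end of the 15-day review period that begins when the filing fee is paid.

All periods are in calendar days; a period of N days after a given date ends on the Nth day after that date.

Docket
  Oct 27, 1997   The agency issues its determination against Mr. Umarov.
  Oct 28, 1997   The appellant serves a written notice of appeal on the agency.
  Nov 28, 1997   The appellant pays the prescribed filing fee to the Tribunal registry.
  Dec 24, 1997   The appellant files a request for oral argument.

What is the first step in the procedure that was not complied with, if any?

(1) due by Oct 27, 1997 + 45 days = Dec 11, 1997; Oct 28, 1997 is within that limit.
(2) permitted from Oct 28, 1997 + 28 days = Nov 25, 1997 onward; done Nov 28, 1997, after the minimum wait.
(3) the permitted window runs from Dec 13, 1997 + 14 = Dec 27, 1997 to Dec 13, 1997 + 54 = Feb 5, 1998; done Dec 24, 1997 — 3 days before the window opened.
The analysis stops there.

Step 3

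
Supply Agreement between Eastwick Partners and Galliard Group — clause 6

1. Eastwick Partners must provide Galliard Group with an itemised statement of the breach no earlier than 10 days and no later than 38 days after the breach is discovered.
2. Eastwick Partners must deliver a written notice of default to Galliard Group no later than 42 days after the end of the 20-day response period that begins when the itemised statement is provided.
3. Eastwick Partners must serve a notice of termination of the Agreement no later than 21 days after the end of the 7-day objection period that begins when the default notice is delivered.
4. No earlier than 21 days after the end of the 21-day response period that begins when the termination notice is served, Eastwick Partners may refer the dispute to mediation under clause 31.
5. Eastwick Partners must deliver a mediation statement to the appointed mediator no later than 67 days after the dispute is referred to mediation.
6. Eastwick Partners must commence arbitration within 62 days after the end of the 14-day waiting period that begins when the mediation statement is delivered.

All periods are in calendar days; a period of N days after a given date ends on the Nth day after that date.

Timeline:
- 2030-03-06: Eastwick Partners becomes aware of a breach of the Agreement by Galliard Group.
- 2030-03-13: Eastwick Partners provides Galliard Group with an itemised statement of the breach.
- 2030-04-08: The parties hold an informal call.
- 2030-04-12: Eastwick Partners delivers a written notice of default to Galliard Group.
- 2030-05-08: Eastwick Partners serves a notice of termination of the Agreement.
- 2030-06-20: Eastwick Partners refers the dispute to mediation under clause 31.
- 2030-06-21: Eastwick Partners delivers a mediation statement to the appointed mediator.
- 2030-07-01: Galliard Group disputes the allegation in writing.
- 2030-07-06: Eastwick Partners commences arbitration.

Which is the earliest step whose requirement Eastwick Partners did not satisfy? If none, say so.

Step 1

(1) the permitted window runs from 2030-03-06 + 10 = 2030-03-16 to 2030-03-06 + 38 = 2030-04-13; done 2030-03-13 — 3 days before the window opened.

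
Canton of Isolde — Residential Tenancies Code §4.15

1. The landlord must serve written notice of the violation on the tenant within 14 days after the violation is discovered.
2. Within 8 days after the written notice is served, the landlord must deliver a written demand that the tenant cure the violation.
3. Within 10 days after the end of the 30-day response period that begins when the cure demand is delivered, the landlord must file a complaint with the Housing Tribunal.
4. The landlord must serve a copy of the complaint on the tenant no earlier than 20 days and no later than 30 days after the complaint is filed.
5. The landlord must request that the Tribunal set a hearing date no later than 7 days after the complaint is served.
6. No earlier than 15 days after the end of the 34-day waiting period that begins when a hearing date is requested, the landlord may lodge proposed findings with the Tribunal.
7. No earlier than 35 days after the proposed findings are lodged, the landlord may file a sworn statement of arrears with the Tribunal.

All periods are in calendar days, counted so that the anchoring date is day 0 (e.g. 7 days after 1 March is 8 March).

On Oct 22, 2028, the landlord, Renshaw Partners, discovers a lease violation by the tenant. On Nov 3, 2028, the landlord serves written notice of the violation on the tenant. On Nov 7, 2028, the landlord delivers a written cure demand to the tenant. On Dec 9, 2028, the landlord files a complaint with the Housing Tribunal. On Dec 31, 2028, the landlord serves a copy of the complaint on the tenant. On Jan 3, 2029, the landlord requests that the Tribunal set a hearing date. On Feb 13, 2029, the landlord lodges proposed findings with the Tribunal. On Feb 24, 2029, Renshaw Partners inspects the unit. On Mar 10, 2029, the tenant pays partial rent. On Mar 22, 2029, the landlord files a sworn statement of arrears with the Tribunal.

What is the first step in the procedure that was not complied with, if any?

Step 6

(1) due by Oct 22, 2028 + 14 days = Nov 5, 2028; completed Nov 3, 2028, before the deadline.
(2) due by Nov 3, 2028 + 8 days = Nov 11, 2028; Nov 7, 2028 is within that limit.
(3) due by Dec 7, 2028 + 10 days = Dec 17, 2028; completed Dec 9, 2028, before the deadline.
(4) the permitted window runs from Dec 9, 2028 + 20 = Dec 29, 2028 to Dec 9, 2028 + 30 = Jan 8, 2029; done Dec 31, 2028, which is between those dates.
(5) due by Dec 31, 2028 + 7 days = Jan 7, 2029; done Jan 3, 2029 — timely.
(6) permitted from Feb 6, 2029 + 15 days = Feb 21, 2029 onward; Feb 13, 2029 is 8 days before the earliest permitted date.
No need to go further; step 6 was not satisfied.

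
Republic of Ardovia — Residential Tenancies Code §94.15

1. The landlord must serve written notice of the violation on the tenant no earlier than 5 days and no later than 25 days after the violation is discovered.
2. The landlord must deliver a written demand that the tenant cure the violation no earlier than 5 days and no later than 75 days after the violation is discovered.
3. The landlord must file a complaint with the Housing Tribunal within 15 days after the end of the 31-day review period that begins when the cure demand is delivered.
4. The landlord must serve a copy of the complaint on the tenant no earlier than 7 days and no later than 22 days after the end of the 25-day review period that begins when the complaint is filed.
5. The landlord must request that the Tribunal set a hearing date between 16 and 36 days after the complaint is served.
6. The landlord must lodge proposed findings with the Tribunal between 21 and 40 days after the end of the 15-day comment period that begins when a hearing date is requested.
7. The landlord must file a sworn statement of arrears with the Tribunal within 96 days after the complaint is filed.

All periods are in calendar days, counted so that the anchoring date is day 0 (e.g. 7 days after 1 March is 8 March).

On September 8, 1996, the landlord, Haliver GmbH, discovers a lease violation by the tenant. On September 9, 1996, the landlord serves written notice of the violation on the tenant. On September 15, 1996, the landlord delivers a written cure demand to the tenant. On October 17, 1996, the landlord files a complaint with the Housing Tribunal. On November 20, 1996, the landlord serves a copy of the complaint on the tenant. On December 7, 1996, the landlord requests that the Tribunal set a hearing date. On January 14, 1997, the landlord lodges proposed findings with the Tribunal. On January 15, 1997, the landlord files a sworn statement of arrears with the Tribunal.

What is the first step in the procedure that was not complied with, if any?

Step 1

Step 1 — 5 and 25 days from September 8, 1996 (when the violation is discovered) are September 13, 1996 and October 3, 1996 respectively; done September 9, 1996 — 4 days before the window opened.
No need to go further; step 1 was not satisfied.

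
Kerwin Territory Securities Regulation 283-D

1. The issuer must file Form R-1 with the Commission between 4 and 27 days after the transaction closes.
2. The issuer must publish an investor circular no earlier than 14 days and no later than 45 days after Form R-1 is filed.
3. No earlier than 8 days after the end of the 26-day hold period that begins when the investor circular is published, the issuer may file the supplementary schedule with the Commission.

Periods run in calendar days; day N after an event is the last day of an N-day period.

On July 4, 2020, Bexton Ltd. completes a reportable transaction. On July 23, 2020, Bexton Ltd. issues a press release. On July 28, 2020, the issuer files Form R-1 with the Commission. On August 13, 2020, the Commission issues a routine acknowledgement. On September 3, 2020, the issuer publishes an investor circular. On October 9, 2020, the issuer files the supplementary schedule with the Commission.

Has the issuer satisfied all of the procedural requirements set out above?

Step 1 — 4 and 27 days from July 4, 2020 (when the transaction closes) are July 8, 2020 and July 31, 2020 respectively; July 28, 2020 falls inside that range.
Step 2 — 14 and 45 days from July 28, 2020 (when Form R-1 is filed) are August 11, 2020 and September 11, 2020 respectively; September 3, 2020 falls inside that range.
Step 3 — must wait 8 days from September 29, 2020 (end of the 26-day hold period, which began when the investor circular is published on September 3, 2020), so not before October 7, 2020; done October 9, 2020, after the minimum wait.

Yes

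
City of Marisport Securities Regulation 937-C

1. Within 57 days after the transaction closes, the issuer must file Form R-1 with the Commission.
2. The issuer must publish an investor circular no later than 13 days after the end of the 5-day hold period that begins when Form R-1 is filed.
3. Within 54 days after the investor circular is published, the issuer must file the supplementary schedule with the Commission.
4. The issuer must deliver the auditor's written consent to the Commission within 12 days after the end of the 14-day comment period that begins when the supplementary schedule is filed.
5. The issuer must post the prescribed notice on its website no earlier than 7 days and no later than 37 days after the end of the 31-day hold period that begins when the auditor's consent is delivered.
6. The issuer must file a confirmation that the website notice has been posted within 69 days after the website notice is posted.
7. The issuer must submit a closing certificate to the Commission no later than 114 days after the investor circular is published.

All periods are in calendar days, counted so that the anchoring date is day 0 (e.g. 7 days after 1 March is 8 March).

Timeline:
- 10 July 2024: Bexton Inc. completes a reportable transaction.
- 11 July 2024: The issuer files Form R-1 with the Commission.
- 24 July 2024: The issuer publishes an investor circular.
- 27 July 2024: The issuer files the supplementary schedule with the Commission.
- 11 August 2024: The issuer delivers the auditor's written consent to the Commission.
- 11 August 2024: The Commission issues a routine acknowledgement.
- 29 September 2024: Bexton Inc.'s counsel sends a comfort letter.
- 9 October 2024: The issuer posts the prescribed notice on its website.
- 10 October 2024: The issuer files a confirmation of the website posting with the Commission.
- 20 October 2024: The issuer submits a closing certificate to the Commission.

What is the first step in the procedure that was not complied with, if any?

Step 1: 57 days after 10 July 2024 (when the transaction closes) is 5 September 2024; completed 11 July 2024, before the deadline.
Step 2: 13 days after 16 July 2024 (end of the 5-day hold period, which began when Form R-1 is filed on 11 July 2024) is 29 July 2024; completed 24 July 2024, before the deadline.
Step 3: 54 days after 24 July 2024 (when the investor circular is published) is 16 September 2024; done 27 July 2024 — timely.
Step 4: 12 days after 10 August 2024 (end of the 14-day comment period, which began when the supplementary schedule is filed on 27 July 2024) is 22 August 2024; done 11 August 2024 — timely.
Step 5: the window is 7–37 days after 11 September 2024 (end of the 31-day hold period, which began when the auditor's consent is delivered on 11 August 2024), so 18 September 2024 through 18 October 2024; 9 October 2024 falls inside that range.
Step 6: 69 days after 9 October 2024 (when the website notice is posted) is 17 December 2024; completed 10 October 2024, before the deadline.
Step 7: 114 days after 24 July 2024 (when the investor circular is published) is 15 November 2024; completed 20 October 2024, before the deadline.

None — every step was satisfied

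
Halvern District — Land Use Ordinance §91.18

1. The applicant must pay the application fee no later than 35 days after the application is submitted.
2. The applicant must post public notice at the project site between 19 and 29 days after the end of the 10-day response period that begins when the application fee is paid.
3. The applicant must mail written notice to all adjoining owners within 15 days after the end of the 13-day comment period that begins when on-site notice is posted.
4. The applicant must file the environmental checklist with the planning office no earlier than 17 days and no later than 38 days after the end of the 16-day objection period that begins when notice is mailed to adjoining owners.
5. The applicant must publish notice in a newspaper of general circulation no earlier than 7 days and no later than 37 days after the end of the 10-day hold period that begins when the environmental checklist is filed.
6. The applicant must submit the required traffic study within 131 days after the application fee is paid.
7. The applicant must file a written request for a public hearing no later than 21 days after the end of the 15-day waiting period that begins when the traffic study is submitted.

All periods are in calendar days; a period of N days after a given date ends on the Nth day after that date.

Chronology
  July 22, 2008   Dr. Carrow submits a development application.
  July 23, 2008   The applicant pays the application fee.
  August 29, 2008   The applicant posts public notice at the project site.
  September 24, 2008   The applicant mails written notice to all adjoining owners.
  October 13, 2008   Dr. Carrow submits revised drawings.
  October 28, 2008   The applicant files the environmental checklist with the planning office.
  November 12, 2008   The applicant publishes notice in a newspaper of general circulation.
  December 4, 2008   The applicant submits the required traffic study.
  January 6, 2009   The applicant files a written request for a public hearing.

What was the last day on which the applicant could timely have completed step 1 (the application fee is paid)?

Step 1 runs from July 22, 2008, when the application is submitted. 35 days after July 22, 2008 is August 26, 2008.

August 26, 2008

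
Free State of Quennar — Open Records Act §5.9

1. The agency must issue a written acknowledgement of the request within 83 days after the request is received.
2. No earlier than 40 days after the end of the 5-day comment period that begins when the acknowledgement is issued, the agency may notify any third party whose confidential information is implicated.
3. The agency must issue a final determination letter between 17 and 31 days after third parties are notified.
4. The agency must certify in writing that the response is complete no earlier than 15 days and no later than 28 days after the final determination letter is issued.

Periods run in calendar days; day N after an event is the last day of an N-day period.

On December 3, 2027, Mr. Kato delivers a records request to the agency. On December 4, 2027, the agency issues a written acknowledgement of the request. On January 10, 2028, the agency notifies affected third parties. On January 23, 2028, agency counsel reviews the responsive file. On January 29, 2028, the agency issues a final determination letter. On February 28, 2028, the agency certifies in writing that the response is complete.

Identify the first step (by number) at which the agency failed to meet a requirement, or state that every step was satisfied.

Step 2

Step 1 — counting 83 days from December 3, 2027 (when the request is received) gives a deadline of February 24, 2028; completed December 4, 2027, before the deadline.
Step 2 — must wait 40 days from December 9, 2027 (end of the 5-day comment period, which began when the acknowledgement is issued on December 4, 2027), so not before January 18, 2028; done January 10, 2028 — 8 days too early.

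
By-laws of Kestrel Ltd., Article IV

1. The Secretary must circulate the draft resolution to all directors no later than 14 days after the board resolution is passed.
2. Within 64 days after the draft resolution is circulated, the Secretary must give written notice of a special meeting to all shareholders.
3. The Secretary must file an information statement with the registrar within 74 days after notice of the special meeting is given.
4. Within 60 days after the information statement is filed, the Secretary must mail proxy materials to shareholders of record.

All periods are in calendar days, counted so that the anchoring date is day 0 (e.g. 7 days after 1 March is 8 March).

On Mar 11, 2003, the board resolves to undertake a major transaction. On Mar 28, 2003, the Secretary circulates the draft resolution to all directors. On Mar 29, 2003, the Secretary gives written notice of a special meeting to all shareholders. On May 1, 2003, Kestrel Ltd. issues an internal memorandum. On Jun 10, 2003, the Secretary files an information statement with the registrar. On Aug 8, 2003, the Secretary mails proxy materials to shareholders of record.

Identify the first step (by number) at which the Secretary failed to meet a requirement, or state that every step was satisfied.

Step 1 — counting 14 days from Mar 11, 2003 (when the board resolution is passed) gives a deadline of Mar 25, 2003; done Mar 28, 2003 — 3 days late.
That is the first point of non-compliance.

Step 1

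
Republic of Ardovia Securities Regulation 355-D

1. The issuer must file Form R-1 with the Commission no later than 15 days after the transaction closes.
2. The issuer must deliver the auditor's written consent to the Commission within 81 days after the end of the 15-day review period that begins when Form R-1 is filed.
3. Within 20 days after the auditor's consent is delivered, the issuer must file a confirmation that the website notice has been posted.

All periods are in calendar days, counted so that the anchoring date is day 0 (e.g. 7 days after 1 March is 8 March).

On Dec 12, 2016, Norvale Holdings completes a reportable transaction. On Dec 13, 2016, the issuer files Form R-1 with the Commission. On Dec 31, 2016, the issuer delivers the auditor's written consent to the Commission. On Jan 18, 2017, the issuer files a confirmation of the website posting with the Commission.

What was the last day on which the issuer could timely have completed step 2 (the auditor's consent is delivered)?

Form R-1 is filed on Dec 13, 2016; the 15-day review period therefore ends Dec 28, 2016, and step 2 runs from that date. 81 days after Dec 28, 2016 is Mar 19, 2017.

Mar 19, 2017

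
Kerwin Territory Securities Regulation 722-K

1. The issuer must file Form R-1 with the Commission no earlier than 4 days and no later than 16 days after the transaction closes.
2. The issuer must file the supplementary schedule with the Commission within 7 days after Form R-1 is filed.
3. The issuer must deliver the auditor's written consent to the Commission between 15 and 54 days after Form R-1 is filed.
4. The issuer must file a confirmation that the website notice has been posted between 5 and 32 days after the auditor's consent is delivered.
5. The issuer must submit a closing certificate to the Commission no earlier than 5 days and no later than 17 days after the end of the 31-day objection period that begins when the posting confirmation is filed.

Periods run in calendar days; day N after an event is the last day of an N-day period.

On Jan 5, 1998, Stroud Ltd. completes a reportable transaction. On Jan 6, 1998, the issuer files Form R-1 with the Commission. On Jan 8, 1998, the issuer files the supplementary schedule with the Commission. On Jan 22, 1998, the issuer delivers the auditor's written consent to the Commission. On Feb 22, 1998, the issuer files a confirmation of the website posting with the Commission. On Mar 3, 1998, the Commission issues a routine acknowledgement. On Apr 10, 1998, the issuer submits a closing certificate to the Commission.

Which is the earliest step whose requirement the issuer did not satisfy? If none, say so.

Step 1

(1) the permitted window runs from Jan 5, 1998 + 4 = Jan 9, 1998 to Jan 5, 1998 + 16 = Jan 21, 1998; Jan 6, 1998 is 3 days too early.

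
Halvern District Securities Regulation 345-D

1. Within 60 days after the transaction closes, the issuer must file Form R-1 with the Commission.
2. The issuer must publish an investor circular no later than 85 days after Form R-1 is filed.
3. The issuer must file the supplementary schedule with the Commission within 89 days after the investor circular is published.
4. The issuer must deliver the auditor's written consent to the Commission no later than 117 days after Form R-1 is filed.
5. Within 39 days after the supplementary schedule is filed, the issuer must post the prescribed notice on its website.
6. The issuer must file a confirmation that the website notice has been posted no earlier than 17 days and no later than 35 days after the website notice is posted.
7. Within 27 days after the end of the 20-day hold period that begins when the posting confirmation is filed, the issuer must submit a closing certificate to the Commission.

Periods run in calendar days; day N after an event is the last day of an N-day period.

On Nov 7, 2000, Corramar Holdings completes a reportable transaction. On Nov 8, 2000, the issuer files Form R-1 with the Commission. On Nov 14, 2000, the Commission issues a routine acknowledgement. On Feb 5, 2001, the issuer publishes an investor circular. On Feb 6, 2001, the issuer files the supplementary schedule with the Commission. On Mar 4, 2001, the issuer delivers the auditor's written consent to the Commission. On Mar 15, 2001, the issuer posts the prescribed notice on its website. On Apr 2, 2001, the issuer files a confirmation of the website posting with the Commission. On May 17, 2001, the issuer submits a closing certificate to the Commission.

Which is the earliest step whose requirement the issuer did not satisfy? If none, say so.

Step 1 — counting 60 days from Nov 7, 2000 (when the transaction closes) gives a deadline of Jan 6, 2001; done Nov 8, 2000 — timely.
Step 2 — counting 85 days from Nov 8, 2000 (when Form R-1 is filed) gives a deadline of Feb 1, 2001; done Feb 5, 2001 — 4 days late.
That is the first point of non-compliance.

Step 2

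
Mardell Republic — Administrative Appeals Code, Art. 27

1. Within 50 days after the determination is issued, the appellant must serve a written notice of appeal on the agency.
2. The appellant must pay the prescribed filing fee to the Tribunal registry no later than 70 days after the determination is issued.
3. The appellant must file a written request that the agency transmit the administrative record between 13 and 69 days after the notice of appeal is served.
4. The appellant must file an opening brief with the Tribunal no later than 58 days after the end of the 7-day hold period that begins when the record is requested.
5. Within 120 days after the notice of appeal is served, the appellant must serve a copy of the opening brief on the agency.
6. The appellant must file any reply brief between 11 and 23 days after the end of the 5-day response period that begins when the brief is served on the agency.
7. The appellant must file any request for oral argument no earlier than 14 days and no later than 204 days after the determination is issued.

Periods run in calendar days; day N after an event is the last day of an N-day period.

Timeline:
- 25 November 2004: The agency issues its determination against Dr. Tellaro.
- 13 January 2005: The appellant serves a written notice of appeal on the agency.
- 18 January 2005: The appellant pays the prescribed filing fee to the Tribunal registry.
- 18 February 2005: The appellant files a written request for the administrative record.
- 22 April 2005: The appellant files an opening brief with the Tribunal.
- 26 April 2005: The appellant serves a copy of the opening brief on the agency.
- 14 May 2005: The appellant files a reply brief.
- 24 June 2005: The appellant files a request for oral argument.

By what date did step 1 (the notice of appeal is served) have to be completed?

Step 1 runs from 25 November 2004, when the determination is issued. 50 days after 25 November 2004 is 14 January 2005.

14 January 2005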